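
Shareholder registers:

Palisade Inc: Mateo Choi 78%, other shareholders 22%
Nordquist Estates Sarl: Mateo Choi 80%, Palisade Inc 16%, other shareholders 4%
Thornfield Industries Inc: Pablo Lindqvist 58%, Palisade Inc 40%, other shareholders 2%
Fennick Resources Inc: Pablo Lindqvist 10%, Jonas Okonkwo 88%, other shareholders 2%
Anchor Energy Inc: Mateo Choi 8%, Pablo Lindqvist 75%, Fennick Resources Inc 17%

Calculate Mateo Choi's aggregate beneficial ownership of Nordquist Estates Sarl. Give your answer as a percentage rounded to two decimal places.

92.48%

Mateo reaches Nordquist along 2 paths.
Direct stake: 80% = 80%.
Via Palisade: 78% × 16% = 12.48%.
Total: 80% + 12.48% = 92.48%.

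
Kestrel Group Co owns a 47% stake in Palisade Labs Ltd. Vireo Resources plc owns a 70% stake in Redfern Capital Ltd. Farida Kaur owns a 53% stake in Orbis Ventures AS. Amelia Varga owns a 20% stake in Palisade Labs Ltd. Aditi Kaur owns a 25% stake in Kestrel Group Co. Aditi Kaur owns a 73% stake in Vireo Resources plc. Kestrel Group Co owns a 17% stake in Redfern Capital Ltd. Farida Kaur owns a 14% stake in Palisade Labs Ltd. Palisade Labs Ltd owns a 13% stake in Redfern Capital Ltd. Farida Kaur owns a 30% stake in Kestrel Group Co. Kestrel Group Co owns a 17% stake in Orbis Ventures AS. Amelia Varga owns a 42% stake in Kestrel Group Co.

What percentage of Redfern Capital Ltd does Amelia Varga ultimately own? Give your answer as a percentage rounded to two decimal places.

12.31%

Amelia reaches Redfern along 3 paths.
Via Kestrel: 42% × 17% = 7.14%.
Via Kestrel → Palisade: 42% × 47% × 13% = 2.5662%.
Via Palisade: 20% × 13% = 2.6%.
Total: 7.14% + 2.5662% + 2.6% = 12.3062%.
Rounded: 12.31%.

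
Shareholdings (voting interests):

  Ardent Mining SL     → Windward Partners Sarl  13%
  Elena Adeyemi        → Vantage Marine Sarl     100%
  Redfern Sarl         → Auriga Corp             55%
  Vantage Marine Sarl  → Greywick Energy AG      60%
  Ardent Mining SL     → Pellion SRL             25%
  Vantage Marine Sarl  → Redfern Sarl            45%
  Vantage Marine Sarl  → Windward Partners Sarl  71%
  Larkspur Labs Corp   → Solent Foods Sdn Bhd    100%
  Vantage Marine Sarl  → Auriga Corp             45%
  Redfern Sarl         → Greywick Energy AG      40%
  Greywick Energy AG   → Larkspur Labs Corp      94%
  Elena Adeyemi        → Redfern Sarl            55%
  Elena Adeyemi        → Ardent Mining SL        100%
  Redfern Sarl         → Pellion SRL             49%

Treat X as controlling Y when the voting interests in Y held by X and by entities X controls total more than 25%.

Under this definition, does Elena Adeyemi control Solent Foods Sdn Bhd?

Yes

Elena holds 100% of Vantage, so Elena controls Vantage.
Elena and Vantage together hold 55% + 45% = 100% of Redfern, so Elena controls Redfern.
Redfern and Vantage together hold 40% + 60% = 100% of Greywick, so Elena controls Greywick.
Greywick holds 94% of Larkspur, so Elena controls Larkspur.
Larkspur holds 100% of Solent, so Elena controls Solent.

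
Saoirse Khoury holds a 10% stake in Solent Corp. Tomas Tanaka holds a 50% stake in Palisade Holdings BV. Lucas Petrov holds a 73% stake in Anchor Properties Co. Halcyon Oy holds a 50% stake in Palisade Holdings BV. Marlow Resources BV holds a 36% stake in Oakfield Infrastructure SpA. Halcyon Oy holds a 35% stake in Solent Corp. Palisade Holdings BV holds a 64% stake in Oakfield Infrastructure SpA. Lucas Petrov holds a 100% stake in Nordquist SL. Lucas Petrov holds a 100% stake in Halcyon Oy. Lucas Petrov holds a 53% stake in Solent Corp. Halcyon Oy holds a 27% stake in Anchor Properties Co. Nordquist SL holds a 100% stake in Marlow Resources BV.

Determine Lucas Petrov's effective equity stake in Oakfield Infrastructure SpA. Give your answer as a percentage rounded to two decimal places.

68.00%

Lucas reaches Oakfield along 2 paths.
Via Nordquist → Marlow: 100% × 100% × 36% = 36%.
Via Halcyon → Palisade: 100% × 50% × 64% = 32%.
Total: 36% + 32% = 68%.
Rounded: 68.00%.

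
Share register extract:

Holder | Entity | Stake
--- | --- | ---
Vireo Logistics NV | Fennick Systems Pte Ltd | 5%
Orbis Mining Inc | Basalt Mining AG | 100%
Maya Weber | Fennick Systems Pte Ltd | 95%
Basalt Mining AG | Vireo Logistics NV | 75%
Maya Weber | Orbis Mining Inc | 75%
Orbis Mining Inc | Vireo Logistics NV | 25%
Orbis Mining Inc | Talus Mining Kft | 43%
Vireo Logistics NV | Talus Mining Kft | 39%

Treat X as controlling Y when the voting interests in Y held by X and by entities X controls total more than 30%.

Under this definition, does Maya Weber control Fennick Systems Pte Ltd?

Yes

Maya holds 75% of Orbis, so Maya controls Orbis.
Orbis holds 100% of Basalt, so Maya controls Basalt.
Orbis and Basalt together hold 25% + 75% = 100% of Vireo, so Maya controls Vireo.
Vireo and Maya together hold 5% + 95% = 100% of Fennick, so Maya controls Fennick.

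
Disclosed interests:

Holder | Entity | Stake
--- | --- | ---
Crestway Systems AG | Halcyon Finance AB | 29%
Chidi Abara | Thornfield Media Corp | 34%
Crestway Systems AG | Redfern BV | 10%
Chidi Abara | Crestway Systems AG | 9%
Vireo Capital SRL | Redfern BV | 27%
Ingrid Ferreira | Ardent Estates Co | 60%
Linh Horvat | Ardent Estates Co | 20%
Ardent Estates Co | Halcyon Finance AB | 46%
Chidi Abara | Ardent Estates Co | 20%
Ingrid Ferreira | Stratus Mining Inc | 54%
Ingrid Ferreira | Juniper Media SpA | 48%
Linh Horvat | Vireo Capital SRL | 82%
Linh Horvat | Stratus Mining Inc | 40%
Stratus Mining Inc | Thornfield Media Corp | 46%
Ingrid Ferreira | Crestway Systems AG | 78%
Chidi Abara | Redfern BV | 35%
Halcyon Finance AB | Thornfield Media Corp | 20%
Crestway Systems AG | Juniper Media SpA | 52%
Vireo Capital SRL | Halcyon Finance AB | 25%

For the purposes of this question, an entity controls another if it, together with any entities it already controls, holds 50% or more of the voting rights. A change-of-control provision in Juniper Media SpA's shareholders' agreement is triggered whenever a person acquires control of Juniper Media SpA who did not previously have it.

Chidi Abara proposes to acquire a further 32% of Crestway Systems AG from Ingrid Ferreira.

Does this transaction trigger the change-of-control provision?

The purchase adds only to Chidi's holdings (Ingrid's stake shrinks), so Chidi is the only person who could newly come to control Juniper.
Chidi's largest direct stake is 35% in Redfern, which does not meet the threshold, so Chidi controls no company.
Neither Chidi nor any entity Chidi controls holds any voting interest in Juniper.
So before the transaction, Chidi does not control Juniper.
After the purchase, Chidi's direct stake in Crestway rises to 9% + 32% = 41%, and Ingrid's stake falls to 46%.
Chidi's side now holds 41% of Crestway, not ≥ 50%, so Chidi still does not control Crestway.
After the transaction, neither Chidi nor any entity Chidi controls holds a voting interest in Juniper, so Chidi still does not control it.
No new person acquires control, so the clause is not triggered.

No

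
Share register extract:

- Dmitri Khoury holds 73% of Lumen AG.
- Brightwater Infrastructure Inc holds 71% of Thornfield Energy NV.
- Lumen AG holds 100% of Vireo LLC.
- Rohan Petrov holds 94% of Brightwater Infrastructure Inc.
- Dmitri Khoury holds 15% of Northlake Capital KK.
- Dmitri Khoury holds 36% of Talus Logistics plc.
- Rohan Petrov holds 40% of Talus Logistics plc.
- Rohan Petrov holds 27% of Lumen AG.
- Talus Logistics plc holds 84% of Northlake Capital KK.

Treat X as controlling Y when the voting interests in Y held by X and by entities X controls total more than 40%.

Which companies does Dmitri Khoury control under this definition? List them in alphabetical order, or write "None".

Dmitri holds 73% of Lumen, so Dmitri controls Lumen.
Lumen holds 100% of Vireo, so Dmitri controls Vireo.
No other company's threshold is met.

Lumen AG, Vireo LLC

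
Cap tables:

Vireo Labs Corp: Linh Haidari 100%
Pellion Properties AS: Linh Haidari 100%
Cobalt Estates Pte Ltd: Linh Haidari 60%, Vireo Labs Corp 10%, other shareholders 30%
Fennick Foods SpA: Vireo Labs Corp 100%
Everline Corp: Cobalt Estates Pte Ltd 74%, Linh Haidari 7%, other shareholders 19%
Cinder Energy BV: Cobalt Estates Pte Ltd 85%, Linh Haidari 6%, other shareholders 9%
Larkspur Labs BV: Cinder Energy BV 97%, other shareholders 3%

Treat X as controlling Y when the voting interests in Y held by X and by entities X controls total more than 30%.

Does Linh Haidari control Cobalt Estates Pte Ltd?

Linh holds 100% of Vireo, so Linh controls Vireo.
Linh and Vireo together hold 60% + 10% = 70% of Cobalt, so Linh controls Cobalt.

Yes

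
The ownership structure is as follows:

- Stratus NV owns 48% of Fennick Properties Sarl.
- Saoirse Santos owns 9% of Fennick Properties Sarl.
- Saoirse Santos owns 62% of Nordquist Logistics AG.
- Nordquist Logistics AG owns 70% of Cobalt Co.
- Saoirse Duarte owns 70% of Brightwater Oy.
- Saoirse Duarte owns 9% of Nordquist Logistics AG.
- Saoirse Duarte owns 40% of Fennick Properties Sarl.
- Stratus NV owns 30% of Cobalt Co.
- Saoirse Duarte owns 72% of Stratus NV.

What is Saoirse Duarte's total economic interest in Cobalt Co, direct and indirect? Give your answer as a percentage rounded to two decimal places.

27.90%

Saoirse Duarte reaches Cobalt along 2 paths.
Via Stratus: 72% × 30% = 21.6%.
Via Nordquist: 9% × 70% = 6.3%.
Total: 21.6% + 6.3% = 27.9%.
Rounded: 27.90%.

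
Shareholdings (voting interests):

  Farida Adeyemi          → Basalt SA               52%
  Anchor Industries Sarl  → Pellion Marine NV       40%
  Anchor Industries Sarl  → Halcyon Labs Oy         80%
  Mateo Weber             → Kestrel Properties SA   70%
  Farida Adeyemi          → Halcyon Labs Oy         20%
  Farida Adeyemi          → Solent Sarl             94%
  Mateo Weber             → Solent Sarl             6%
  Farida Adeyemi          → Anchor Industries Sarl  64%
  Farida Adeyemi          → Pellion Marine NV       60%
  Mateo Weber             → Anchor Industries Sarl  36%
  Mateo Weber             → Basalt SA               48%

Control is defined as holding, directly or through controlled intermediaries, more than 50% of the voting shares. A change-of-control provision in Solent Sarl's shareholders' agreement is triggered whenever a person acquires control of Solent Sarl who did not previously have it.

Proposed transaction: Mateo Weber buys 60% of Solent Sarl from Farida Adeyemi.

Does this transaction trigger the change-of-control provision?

Yes

The purchase adds only to Mateo's holdings (Farida's stake shrinks), so Mateo is the only person who could newly come to control Solent.
Mateo holds 70% of Kestrel, so Mateo controls Kestrel.
In Solent, Mateo's side holds only 6%, not > 50%.
So before the transaction, Mateo does not control Solent.
After the purchase, Mateo's direct stake in Solent rises to 6% + 60% = 66%, and Farida's stake falls to 34%.
Mateo holds 66% of Solent, so Mateo controls Solent.
Mateo did not control Solent before and does after, so the clause is triggered.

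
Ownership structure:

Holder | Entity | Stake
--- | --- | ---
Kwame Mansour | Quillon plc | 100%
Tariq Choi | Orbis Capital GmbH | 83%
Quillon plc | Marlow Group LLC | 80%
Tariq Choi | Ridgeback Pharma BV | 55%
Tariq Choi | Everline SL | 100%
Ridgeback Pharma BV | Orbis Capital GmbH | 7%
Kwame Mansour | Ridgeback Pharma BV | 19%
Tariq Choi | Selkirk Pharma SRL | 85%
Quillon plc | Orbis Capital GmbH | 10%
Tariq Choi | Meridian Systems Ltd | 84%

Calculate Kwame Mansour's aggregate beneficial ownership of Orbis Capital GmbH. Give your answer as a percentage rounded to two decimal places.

11.33%

Kwame reaches Orbis along 2 paths.
Via Quillon: 100% × 10% = 10%.
Via Ridgeback: 19% × 7% = 1.33%.
Total: 10% + 1.33% = 11.33%.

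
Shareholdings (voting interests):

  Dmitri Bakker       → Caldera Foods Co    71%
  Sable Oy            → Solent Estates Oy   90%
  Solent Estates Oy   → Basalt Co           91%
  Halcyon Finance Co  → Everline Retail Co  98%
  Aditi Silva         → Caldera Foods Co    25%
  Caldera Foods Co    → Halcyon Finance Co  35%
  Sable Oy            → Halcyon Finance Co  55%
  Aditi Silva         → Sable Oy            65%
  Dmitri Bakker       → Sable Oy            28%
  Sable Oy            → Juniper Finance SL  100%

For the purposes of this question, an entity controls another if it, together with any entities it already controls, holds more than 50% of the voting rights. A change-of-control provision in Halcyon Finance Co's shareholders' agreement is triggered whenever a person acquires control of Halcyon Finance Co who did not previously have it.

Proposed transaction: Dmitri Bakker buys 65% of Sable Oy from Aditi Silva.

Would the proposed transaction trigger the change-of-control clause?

Yes

The purchase adds only to Dmitri's holdings (Aditi's stake shrinks), so Dmitri is the only person who could newly come to control Halcyon.
Dmitri holds 71% of Caldera, so Dmitri controls Caldera.
In Halcyon, Dmitri's side holds only 35%, not > 50%.
So before the transaction, Dmitri does not control Halcyon.
After the purchase, Dmitri's direct stake in Sable rises to 28% + 65% = 93%, and Aditi's stake falls to 0%.
Dmitri holds 93% of Sable, so Dmitri controls Sable.
Caldera and Sable together hold 35% + 55% = 90% of Halcyon, so Dmitri controls Halcyon.
Dmitri did not control Halcyon before and does after, so the clause is triggered.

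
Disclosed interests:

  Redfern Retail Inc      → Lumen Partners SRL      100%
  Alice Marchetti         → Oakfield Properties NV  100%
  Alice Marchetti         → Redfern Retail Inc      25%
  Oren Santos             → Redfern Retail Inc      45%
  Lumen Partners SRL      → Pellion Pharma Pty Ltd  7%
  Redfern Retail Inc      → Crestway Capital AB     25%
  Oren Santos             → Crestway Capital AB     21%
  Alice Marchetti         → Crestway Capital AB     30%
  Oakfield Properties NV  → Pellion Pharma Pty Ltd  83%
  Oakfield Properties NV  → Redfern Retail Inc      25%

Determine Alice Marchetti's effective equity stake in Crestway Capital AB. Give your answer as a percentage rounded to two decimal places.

42.50%

Alice reaches Crestway along 3 paths.
Direct stake: 30% = 30%.
Via Redfern: 25% × 25% = 6.25%.
Via Oakfield → Redfern: 100% × 25% × 25% = 6.25%.
Total: 30% + 6.25% + 6.25% = 42.5%.
Rounded: 42.50%.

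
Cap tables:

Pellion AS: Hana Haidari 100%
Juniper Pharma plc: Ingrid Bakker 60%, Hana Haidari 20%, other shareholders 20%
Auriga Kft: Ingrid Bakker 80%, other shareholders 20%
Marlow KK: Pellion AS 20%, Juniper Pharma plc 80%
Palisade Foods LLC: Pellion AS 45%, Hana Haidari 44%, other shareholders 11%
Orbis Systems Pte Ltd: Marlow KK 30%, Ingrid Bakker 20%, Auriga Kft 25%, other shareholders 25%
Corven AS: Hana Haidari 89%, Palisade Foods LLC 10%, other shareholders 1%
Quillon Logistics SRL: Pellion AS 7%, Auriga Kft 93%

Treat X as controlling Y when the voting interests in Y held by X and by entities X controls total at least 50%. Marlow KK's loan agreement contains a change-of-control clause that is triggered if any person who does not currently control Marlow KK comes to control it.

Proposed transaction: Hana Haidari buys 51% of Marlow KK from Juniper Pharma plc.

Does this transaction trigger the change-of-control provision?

The purchase adds only to Hana's holdings (Juniper's stake shrinks), so Hana is the only person who could newly come to control Marlow.
Hana holds 100% of Pellion, so Hana controls Pellion.
Pellion and Hana together hold 45% + 44% = 89% of Palisade, so Hana controls Palisade.
Hana and Palisade together hold 89% + 10% = 99% of Corven, so Hana controls Corven.
In Marlow, Hana's side holds only 20%, not ≥ 50%.
So before the transaction, Hana does not control Marlow.
After the purchase, Hana holds 51% of Marlow directly, and Juniper's stake falls to 29%.
Pellion and Hana together hold 20% + 51% = 71% of Marlow, so Hana controls Marlow.
Hana did not control Marlow before and does after, so the clause is triggered.

Yes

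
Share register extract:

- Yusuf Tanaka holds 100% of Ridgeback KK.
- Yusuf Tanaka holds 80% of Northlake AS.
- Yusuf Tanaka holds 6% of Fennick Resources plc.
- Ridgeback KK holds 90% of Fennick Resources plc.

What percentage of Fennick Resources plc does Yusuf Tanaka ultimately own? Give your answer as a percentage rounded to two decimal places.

Yusuf reaches Fennick along 2 paths.
Via Ridgeback: 100% × 90% = 90%.
Direct stake: 6% = 6%.
Total: 90% + 6% = 96%.
Rounded: 96.00%.

96.00%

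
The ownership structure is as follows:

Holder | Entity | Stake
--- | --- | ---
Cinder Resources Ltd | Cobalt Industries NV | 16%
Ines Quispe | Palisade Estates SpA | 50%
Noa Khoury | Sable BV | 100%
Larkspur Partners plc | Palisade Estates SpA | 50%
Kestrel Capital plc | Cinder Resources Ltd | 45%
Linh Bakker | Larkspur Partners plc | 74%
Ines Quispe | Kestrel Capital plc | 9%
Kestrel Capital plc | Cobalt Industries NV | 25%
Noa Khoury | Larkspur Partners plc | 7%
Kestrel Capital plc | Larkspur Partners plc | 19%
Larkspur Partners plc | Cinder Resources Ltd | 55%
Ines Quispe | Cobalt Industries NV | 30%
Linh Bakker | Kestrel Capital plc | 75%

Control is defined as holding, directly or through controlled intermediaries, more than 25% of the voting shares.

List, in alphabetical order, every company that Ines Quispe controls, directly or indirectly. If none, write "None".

Ines holds 50% of Palisade, so Ines controls Palisade.
Ines holds 30% of Cobalt, so Ines controls Cobalt.
No other company's threshold is met.

Cobalt Industries NV, Palisade Estates SpA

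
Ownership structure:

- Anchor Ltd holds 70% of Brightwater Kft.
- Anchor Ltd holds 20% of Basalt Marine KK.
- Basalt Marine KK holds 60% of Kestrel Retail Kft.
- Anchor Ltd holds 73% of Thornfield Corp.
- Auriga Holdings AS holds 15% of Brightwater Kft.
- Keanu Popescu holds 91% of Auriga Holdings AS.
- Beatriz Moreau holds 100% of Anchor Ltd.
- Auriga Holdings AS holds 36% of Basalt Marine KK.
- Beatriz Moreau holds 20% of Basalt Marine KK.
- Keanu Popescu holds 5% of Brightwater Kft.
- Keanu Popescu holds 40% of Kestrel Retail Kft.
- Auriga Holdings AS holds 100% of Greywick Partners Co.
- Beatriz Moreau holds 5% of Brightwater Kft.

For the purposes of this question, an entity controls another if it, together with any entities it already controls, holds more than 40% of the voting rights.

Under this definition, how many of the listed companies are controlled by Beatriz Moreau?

3

Beatriz holds 100% of Anchor, so Beatriz controls Anchor.
Anchor holds 73% of Thornfield, so Beatriz controls Thornfield.
Anchor and Beatriz together hold 70% + 5% = 75% of Brightwater, so Beatriz controls Brightwater.
No other company's threshold is met.
Beatriz controls 3 companies.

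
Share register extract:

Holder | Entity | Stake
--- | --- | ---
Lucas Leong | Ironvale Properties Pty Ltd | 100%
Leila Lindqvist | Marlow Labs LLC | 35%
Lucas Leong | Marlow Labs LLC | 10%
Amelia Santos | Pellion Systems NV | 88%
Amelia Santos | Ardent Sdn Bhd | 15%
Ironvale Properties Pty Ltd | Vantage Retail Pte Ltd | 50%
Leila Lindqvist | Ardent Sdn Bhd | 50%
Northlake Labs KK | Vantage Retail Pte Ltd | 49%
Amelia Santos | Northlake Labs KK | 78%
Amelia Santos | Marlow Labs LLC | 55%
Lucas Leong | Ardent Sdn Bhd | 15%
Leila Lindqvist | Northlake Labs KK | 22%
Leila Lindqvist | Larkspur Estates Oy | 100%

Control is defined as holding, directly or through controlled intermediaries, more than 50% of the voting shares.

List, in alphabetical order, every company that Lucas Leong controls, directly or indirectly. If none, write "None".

Ironvale Properties Pty Ltd

Lucas holds 100% of Ironvale, so Lucas controls Ironvale.
No other company's threshold is met.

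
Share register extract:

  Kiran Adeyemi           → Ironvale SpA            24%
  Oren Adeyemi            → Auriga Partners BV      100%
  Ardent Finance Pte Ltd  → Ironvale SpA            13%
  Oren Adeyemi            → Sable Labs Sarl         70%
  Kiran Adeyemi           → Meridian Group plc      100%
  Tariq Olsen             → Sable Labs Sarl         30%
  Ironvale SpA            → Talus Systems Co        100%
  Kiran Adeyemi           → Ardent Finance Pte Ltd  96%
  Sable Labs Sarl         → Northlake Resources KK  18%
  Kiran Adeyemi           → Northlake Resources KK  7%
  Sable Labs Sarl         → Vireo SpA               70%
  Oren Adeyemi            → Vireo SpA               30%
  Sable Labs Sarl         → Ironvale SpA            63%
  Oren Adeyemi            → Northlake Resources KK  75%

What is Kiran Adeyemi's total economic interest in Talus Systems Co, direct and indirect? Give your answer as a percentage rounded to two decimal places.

36.48%

Kiran reaches Talus along 2 paths.
Via Ardent → Ironvale: 96% × 13% × 100% = 12.48%.
Via Ironvale: 24% × 100% = 24%.
Total: 12.48% + 24% = 36.48%.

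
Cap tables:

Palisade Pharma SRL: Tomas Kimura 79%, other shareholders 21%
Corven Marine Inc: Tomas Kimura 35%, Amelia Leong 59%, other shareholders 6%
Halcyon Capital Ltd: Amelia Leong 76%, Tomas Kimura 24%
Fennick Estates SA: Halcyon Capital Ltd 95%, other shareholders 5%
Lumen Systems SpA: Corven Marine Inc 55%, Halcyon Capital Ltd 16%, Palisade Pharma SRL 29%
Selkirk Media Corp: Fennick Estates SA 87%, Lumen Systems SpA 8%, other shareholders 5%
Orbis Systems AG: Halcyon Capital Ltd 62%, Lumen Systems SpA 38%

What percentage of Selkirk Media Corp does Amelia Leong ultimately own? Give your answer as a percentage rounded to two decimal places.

Amelia reaches Selkirk along 3 paths.
Via Halcyon → Fennick: 76% × 95% × 87% = 62.814%.
Via Corven → Lumen: 59% × 55% × 8% = 2.596%.
Via Halcyon → Lumen: 76% × 16% × 8% = 0.9728%.
Total: 62.814% + 2.596% + 0.9728% = 66.3828%.
Rounded: 66.38%.

66.38%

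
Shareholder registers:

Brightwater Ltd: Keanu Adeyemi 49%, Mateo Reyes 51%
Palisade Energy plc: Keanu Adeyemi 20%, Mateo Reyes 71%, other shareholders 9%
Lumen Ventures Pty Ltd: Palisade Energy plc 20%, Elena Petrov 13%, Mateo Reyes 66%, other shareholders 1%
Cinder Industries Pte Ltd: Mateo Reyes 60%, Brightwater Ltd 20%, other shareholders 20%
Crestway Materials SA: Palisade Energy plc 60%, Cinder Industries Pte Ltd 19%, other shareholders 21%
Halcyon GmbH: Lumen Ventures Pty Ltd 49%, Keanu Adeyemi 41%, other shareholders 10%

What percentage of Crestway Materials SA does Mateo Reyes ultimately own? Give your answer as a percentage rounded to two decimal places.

Mateo reaches Crestway along 3 paths.
Via Palisade: 71% × 60% = 42.6%.
Via Cinder: 60% × 19% = 11.4%.
Via Brightwater → Cinder: 51% × 20% × 19% = 1.938%.
Total: 42.6% + 11.4% + 1.938% = 55.938%.
Rounded: 55.94%.

55.94%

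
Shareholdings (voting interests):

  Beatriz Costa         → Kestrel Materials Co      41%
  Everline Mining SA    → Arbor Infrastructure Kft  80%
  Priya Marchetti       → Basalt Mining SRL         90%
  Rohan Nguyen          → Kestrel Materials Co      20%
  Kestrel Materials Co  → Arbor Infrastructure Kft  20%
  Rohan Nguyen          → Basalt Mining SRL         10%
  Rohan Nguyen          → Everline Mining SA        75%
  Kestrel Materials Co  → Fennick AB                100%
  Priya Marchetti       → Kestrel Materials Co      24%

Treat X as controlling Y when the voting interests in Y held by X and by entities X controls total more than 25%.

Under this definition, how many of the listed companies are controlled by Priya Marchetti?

1

Priya holds 90% of Basalt, so Priya controls Basalt.
No other company's threshold is met.
Priya controls 1 company.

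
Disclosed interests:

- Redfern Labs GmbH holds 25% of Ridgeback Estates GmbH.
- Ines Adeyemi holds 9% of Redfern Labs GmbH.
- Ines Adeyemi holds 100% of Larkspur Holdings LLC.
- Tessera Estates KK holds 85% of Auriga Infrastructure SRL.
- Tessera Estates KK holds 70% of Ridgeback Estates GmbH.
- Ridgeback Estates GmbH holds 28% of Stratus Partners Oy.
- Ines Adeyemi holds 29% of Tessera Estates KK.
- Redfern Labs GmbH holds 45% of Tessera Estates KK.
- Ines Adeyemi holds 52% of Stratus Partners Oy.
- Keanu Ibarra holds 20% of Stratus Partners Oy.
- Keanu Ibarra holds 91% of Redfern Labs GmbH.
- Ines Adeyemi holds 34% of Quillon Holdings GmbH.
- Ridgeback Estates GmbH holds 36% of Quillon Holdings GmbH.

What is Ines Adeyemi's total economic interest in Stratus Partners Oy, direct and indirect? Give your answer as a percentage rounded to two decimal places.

59.11%

Ines reaches Stratus along 4 paths.
Direct stake: 52% = 52%.
Via Redfern → Tessera → Ridgeback: 9% × 45% × 70% × 28% = 0.7938%.
Via Tessera → Ridgeback: 29% × 70% × 28% = 5.684%.
Via Redfern → Ridgeback: 9% × 25% × 28% = 0.63%.
Total: 52% + 0.7938% + 5.684% + 0.63% = 59.1078%.
Rounded: 59.11%.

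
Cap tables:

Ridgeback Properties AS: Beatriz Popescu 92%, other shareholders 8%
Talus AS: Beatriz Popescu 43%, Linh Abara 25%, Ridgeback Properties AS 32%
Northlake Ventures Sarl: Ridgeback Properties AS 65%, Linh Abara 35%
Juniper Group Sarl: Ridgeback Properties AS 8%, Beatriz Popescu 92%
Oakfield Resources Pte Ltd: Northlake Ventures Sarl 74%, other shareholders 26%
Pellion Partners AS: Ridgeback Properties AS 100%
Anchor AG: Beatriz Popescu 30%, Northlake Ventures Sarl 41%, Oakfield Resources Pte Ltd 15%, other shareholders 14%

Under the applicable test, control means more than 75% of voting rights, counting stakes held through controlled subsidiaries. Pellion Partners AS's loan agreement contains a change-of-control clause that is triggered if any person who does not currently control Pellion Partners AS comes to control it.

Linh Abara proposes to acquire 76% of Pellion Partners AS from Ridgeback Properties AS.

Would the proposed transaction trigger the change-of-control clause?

Yes

The purchase adds only to Linh's holdings (Ridgeback's stake shrinks), so Linh is the only person who could newly come to control Pellion.
Linh's largest direct stake is 35% in Northlake, which does not meet the threshold, so Linh controls no company.
Neither Linh nor any entity Linh controls holds any voting interest in Pellion.
So before the transaction, Linh does not control Pellion.
After the purchase, Linh holds 76% of Pellion directly, and Ridgeback's stake falls to 24%.
Linh holds 76% of Pellion, so Linh controls Pellion.
Linh did not control Pellion before and does after, so the clause is triggered.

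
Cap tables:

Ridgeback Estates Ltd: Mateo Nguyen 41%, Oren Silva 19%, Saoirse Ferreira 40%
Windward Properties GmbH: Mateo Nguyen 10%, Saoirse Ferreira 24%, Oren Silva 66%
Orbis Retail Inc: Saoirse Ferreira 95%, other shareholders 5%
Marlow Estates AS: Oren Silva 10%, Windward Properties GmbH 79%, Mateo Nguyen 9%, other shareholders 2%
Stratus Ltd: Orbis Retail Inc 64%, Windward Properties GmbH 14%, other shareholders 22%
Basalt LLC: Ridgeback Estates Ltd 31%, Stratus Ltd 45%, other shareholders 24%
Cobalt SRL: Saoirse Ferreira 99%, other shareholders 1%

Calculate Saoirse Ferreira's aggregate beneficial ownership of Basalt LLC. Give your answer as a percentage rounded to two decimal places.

Saoirse reaches Basalt along 3 paths.
Via Ridgeback: 40% × 31% = 12.4%.
Via Orbis → Stratus: 95% × 64% × 45% = 27.36%.
Via Windward → Stratus: 24% × 14% × 45% = 1.512%.
Total: 12.4% + 27.36% + 1.512% = 41.272%.
Rounded: 41.27%.

41.27%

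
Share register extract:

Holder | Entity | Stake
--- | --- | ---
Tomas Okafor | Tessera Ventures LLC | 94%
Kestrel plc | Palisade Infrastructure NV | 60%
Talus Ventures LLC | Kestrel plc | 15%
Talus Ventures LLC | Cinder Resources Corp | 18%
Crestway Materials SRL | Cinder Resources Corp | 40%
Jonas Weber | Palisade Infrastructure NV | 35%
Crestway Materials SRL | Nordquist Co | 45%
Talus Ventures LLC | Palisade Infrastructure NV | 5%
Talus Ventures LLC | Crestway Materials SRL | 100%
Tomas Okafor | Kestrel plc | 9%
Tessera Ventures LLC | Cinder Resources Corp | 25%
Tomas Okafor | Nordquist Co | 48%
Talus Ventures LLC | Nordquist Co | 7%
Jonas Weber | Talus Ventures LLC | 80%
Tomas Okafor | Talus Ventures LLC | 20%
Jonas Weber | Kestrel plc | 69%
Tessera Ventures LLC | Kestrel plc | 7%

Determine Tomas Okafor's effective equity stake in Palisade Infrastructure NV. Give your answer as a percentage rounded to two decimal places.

Tomas reaches Palisade along 4 paths.
Via Tessera → Kestrel: 94% × 7% × 60% = 3.948%.
Via Talus → Kestrel: 20% × 15% × 60% = 1.8%.
Via Kestrel: 9% × 60% = 5.4%.
Via Talus: 20% × 5% = 1%.
Total: 3.948% + 1.8% + 5.4% + 1% = 12.148%.
Rounded: 12.15%.

12.15%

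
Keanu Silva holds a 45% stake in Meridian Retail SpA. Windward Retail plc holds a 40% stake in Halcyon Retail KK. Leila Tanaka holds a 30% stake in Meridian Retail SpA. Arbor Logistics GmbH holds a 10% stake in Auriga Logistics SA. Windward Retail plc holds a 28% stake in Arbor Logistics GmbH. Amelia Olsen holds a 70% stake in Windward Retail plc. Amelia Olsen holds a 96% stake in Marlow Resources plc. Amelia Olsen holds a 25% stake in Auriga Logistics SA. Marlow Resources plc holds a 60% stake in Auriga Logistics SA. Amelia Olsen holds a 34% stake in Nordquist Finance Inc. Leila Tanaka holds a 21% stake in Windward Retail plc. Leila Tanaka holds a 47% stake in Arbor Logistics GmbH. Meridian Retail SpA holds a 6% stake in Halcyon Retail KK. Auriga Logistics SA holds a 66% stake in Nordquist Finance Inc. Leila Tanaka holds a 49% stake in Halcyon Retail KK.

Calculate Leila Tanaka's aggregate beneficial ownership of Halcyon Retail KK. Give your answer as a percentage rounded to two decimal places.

59.20%

Leila reaches Halcyon along 3 paths.
Direct stake: 49% = 49%.
Via Windward: 21% × 40% = 8.4%.
Via Meridian: 30% × 6% = 1.8%.
Total: 49% + 8.4% + 1.8% = 59.2%.
Rounded: 59.20%.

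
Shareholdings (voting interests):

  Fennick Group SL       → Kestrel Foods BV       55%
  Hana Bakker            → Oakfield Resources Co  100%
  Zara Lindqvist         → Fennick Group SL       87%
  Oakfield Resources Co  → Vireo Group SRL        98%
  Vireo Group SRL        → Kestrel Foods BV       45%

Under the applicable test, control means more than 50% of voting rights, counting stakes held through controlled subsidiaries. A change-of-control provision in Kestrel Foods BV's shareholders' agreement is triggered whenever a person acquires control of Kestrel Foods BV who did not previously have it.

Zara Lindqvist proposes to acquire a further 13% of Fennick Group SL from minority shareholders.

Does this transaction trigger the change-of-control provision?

No

The purchase changes only Zara's holdings, so Zara is the only person who could newly come to control Kestrel.
Zara holds 87% of Fennick, so Zara controls Fennick.
Fennick holds 55% of Kestrel, so Zara controls Kestrel.
So Zara already controls Kestrel before the transaction.
After the purchase, Zara's direct stake in Fennick rises to 87% + 13% = 100%.
Zara controlled Kestrel already, so this is not a new person acquiring control; every other person's position is unchanged or reduced.
No new person acquires control, so the clause is not triggered.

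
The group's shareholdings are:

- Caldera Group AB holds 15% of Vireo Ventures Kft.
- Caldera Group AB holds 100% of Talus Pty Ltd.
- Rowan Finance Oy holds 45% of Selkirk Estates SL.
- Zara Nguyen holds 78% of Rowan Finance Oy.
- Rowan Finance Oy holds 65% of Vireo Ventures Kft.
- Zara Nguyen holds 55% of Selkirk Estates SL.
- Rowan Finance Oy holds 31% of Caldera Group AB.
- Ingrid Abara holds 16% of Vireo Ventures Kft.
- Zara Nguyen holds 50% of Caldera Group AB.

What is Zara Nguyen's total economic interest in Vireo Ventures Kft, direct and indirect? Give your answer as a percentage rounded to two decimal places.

61.83%

Zara reaches Vireo along 3 paths.
Via Rowan: 78% × 65% = 50.7%.
Via Caldera: 50% × 15% = 7.5%.
Via Rowan → Caldera: 78% × 31% × 15% = 3.627%.
Total: 50.7% + 7.5% + 3.627% = 61.827%.
Rounded: 61.83%.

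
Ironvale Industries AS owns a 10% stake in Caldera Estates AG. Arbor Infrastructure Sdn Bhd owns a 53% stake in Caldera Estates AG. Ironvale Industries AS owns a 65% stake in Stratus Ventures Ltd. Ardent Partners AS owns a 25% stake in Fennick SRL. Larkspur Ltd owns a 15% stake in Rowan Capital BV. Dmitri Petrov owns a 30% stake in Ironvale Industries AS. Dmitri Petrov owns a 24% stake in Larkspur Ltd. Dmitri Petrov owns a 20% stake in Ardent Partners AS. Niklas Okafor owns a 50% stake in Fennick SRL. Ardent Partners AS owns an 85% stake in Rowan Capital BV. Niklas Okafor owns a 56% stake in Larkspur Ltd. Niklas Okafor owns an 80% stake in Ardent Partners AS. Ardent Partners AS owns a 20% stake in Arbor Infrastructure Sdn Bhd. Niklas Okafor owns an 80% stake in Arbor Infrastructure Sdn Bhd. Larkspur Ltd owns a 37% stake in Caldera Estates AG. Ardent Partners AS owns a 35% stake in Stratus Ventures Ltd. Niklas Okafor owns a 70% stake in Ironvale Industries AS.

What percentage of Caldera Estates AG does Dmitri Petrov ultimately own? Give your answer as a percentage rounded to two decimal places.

Dmitri reaches Caldera along 3 paths.
Via Ardent → Arbor: 20% × 20% × 53% = 2.12%.
Via Larkspur: 24% × 37% = 8.88%.
Via Ironvale: 30% × 10% = 3%.
Total: 2.12% + 8.88% + 3% = 14%.
Rounded: 14.00%.

14.00%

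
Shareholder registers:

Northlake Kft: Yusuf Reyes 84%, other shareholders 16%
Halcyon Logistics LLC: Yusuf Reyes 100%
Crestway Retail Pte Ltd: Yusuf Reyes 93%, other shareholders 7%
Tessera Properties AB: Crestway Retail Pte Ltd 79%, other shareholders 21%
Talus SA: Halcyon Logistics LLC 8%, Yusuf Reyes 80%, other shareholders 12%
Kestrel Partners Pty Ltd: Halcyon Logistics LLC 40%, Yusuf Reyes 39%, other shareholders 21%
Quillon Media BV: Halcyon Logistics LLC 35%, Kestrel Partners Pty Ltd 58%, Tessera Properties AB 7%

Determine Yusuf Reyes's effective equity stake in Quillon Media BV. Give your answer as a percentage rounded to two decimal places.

Yusuf reaches Quillon along 4 paths.
Via Halcyon: 100% × 35% = 35%.
Via Halcyon → Kestrel: 100% × 40% × 58% = 23.2%.
Via Kestrel: 39% × 58% = 22.62%.
Via Crestway → Tessera: 93% × 79% × 7% = 5.1429%.
Total: 35% + 23.2% + 22.62% + 5.1429% = 85.9629%.
Rounded: 85.96%.

85.96%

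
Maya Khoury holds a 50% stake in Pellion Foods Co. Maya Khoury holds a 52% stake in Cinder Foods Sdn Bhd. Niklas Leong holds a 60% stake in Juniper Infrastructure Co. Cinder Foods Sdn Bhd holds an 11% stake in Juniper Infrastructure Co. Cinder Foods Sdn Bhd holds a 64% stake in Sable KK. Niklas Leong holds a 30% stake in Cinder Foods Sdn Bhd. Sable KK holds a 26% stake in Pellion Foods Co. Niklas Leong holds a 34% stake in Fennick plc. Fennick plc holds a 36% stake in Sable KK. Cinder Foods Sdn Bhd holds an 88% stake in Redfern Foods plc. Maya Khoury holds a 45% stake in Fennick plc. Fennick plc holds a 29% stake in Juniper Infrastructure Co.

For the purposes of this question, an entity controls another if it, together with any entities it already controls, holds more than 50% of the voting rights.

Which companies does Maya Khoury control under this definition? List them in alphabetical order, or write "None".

Maya holds 52% of Cinder, so Maya controls Cinder.
Cinder holds 64% of Sable, so Maya controls Sable.
Maya and Sable together hold 50% + 26% = 76% of Pellion, so Maya controls Pellion.
Cinder holds 88% of Redfern, so Maya controls Redfern.
No other company's threshold is met.

Cinder Foods Sdn Bhd, Pellion Foods Co, Redfern Foods plc, Sable KK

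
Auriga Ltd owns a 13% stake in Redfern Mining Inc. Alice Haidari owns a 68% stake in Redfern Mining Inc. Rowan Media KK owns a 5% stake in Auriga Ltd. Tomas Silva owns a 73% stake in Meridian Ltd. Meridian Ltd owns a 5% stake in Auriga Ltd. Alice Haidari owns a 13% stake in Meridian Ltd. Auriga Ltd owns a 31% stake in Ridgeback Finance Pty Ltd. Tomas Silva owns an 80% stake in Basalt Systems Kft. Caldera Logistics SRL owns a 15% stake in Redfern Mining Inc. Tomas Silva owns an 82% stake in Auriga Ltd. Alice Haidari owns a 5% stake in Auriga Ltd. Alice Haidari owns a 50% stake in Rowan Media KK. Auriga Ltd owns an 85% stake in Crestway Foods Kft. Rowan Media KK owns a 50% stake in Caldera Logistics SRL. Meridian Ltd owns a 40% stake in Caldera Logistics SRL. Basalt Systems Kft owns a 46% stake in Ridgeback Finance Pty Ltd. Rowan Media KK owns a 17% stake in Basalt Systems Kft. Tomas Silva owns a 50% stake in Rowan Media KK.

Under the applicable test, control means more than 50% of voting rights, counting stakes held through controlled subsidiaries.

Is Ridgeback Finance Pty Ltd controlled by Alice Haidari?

Alice holds 68% of Redfern, so Alice controls Redfern.
Neither Alice nor any entity Alice controls holds any voting interest in Ridgeback.
So Alice does not control Ridgeback.

No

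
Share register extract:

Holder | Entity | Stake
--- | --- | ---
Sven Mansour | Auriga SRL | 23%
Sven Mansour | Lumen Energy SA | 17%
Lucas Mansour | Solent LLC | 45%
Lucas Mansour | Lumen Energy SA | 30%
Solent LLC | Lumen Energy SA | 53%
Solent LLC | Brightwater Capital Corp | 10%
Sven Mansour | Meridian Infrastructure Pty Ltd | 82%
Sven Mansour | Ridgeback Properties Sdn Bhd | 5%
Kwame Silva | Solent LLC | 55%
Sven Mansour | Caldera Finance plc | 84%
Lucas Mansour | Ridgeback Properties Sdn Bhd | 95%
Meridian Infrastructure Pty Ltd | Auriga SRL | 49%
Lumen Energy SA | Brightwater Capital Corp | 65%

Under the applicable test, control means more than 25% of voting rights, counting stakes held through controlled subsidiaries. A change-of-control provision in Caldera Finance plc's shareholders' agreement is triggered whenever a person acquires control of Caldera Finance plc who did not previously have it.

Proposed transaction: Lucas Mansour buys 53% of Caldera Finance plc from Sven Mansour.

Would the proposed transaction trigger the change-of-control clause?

Yes

The purchase adds only to Lucas's holdings (Sven's stake shrinks), so Lucas is the only person who could newly come to control Caldera.
Lucas holds 45% of Solent, so Lucas controls Solent.
Lucas and Solent together hold 30% + 53% = 83% of Lumen, so Lucas controls Lumen.
Solent and Lumen together hold 10% + 65% = 75% of Brightwater, so Lucas controls Brightwater.
Lucas holds 95% of Ridgeback, so Lucas controls Ridgeback.
Neither Lucas nor any entity Lucas controls holds any voting interest in Caldera.
So before the transaction, Lucas does not control Caldera.
After the purchase, Lucas holds 53% of Caldera directly, and Sven's stake falls to 31%.
Lucas holds 53% of Caldera, so Lucas controls Caldera.
Lucas did not control Caldera before and does after, so the clause is triggered.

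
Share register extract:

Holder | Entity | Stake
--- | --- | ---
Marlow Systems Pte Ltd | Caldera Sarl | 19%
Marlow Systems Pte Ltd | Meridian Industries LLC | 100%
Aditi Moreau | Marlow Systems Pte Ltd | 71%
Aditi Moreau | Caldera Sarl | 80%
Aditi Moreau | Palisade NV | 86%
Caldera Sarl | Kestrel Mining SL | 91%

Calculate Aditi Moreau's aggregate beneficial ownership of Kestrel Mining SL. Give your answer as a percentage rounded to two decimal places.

Aditi reaches Kestrel along 2 paths.
Via Caldera: 80% × 91% = 72.8%.
Via Marlow → Caldera: 71% × 19% × 91% = 12.2759%.
Total: 72.8% + 12.2759% = 85.0759%.
Rounded: 85.08%.

85.08%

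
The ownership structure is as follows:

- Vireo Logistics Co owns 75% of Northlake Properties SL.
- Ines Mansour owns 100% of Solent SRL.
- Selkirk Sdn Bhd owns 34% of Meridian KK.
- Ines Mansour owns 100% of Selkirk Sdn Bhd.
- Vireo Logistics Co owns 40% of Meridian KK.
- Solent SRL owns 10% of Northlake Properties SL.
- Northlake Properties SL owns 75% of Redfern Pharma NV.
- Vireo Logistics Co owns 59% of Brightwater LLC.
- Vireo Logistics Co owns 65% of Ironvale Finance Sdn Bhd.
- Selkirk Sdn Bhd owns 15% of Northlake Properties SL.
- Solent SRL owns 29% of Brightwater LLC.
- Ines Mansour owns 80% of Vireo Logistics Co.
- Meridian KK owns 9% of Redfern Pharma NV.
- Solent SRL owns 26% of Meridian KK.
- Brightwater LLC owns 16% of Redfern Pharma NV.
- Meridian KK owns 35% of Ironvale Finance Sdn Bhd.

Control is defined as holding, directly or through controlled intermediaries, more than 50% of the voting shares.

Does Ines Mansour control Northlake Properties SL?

Yes

Ines holds 100% of Solent, so Ines controls Solent.
Ines holds 100% of Selkirk, so Ines controls Selkirk.
Ines holds 80% of Vireo, so Ines controls Vireo.
Selkirk and Vireo and Solent together hold 15% + 75% + 10% = 100% of Northlake, so Ines controls Northlake.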